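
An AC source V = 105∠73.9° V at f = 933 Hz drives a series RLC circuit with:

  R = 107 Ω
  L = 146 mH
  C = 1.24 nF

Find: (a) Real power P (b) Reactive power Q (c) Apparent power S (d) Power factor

Step 1 — Angular frequency: ω = 2π·f = 2π·933 = 5862 rad/s.
Step 2 — Component impedances:
  R: Z = R = 107 Ω
  L: Z = jωL = j·5862·0.146 = 0 + j855.9 Ω
  C: Z = 1/(jωC) = -j/(ω·C) = 0 - j1.376e+05 Ω
Step 3 — Series combination: Z_total = R + L + C = 107 - j1.367e+05 Ω = 1.367e+05∠-90.0° Ω.
Step 4 — Source phasor: V = 105∠73.9° V = 29.12 + j100.9 V.
Step 5 — Current: I = V / Z = -0.0007377 + j0.0002136 A = 0.000768∠163.9° A.
Step 6 — Complex power: S = V·I* = 6.312e-05 - j0.08064 VA.
Step 7 — Real power: P = Re(S) = 6.312e-05 W.
Step 8 — Reactive power: Q = Im(S) = -0.08064 VAR.
Step 9 — Apparent power: |S| = 0.08064 VA.
Step 10 — Power factor: PF = P/|S| = 0.0007827 (leading).

(a) P = 6.312e-05 W  (b) Q = -0.08064 VAR  (c) S = 0.08064 VA  (d) PF = 0.0007827 (leading)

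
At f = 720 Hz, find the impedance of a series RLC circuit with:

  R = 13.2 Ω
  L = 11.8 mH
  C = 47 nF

Step 1 — Angular frequency: ω = 2π·f = 2π·720 = 4524 rad/s.
Step 2 — Component impedances:
  R: Z = R = 13.2 Ω
  L: Z = jωL = j·4524·0.0118 = 0 + j53.38 Ω
  C: Z = 1/(jωC) = -j/(ω·C) = 0 - j4703 Ω
Step 3 — Series combination: Z_total = R + L + C = 13.2 - j4650 Ω = 4650∠-89.8° Ω.

Z = 13.2 - j4650 Ω = 4650∠-89.8° Ω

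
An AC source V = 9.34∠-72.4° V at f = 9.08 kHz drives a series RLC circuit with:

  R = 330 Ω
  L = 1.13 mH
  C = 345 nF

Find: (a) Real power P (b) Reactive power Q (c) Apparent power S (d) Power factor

Step 1 — Angular frequency: ω = 2π·f = 2π·9080 = 5.705e+04 rad/s.
Step 2 — Component impedances:
  R: Z = R = 330 Ω
  L: Z = jωL = j·5.705e+04·0.00113 = 0 + j64.47 Ω
  C: Z = 1/(jωC) = -j/(ω·C) = 0 - j50.81 Ω
Step 3 — Series combination: Z_total = R + L + C = 330 + j13.66 Ω = 330.3∠2.4° Ω.
Step 4 — Source phasor: V = 9.34∠-72.4° V = 2.824 - j8.903 V.
Step 5 — Current: I = V / Z = 0.007428 - j0.02729 A = 0.02828∠-74.8° A.
Step 6 — Complex power: S = V·I* = 0.2639 + j0.01093 VA.
Step 7 — Real power: P = Re(S) = 0.2639 W.
Step 8 — Reactive power: Q = Im(S) = 0.01093 VAR.
Step 9 — Apparent power: |S| = 0.2641 VA.
Step 10 — Power factor: PF = P/|S| = 0.9991 (lagging).

(a) P = 0.2639 W  (b) Q = 0.01093 VAR  (c) S = 0.2641 VA  (d) PF = 0.9991 (lagging)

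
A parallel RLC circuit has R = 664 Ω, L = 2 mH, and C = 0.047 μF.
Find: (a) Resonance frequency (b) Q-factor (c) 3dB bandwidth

Step 1 — Resonance: ω₀ = 1/√(LC) = 1/√(0.002·4.7e-08) = 1.031e+05 rad/s.
Step 2 — f₀ = ω₀/(2π) = 1.642e+04 Hz.
Step 3 — Parallel Q: Q = R/(ω₀L) = 664/(1.031e+05·0.002) = 3.219.
Step 4 — Bandwidth: Δω = ω₀/Q = 3.204e+04 rad/s; BW = Δω/(2π) = 5100 Hz.

(a) f₀ = 1.642e+04 Hz  (b) Q = 3.219  (c) BW = 5100 Hz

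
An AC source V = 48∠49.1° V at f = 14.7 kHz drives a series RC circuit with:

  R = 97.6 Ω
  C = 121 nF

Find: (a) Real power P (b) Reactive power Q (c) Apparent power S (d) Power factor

Step 1 — Angular frequency: ω = 2π·f = 2π·1.47e+04 = 9.236e+04 rad/s.
Step 2 — Component impedances:
  R: Z = R = 97.6 Ω
  C: Z = 1/(jωC) = -j/(ω·C) = 0 - j89.48 Ω
Step 3 — Series combination: Z_total = R + C = 97.6 - j89.48 Ω = 132.4∠-42.5° Ω.
Step 4 — Source phasor: V = 48∠49.1° V = 31.43 + j36.28 V.
Step 5 — Current: I = V / Z = -0.01021 + j0.3624 A = 0.3625∠91.6° A.
Step 6 — Complex power: S = V·I* = 12.83 - j11.76 VA.
Step 7 — Real power: P = Re(S) = 12.83 W.
Step 8 — Reactive power: Q = Im(S) = -11.76 VAR.
Step 9 — Apparent power: |S| = 17.4 VA.
Step 10 — Power factor: PF = P/|S| = 0.7371 (leading).

(a) P = 12.83 W  (b) Q = -11.76 VAR  (c) S = 17.4 VA  (d) PF = 0.7371 (leading)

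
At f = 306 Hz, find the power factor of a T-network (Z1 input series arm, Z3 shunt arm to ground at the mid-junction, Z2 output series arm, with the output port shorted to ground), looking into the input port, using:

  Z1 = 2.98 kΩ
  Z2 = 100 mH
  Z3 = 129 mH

Step 1 — Angular frequency: ω = 2π·f = 2π·306 = 1923 rad/s.
Step 2 — Component impedances:
  Z1: Z = R = 2980 Ω
  Z2: Z = jωL = j·1923·0.1 = 0 + j192.3 Ω
  Z3: Z = jωL = j·1923·0.129 = 0 + j248 Ω
Step 3 — With the output port shorted to ground, the output series arm Z2 runs from the junction to ground; the shunt arm Z3 also runs from the junction to ground. They appear in parallel: Z3 || Z2 = 0 + j108.3 Ω.
Step 4 — Series with input arm Z1: Z_in = Z1 + (Z3 || Z2) = 2980 + j108.3 Ω = 2982∠2.1° Ω.
Step 5 — Power factor: PF = cos(φ) = Re(Z)/|Z| = 2980/2982 = 0.9993.
Step 6 — Type: Im(Z) = 108.3 ⇒ lagging (phase φ = 2.1°).

PF = 0.9993 (lagging, φ = 2.1°)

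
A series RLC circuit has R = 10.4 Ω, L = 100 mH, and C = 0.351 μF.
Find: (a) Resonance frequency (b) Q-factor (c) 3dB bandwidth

Step 1 — Resonance condition Im(Z)=0 gives ω₀ = 1/√(LC).
Step 2 — ω₀ = 1/√(0.1·3.51e-07) = 5338 rad/s.
Step 3 — f₀ = ω₀/(2π) = 849.5 Hz.
Step 4 — Series Q: Q = ω₀L/R = 5338·0.1/10.4 = 51.32.
Step 5 — 3dB bandwidth: Δω = ω₀/Q = 104 rad/s; BW = Δω/(2π) = 16.55 Hz.

(a) f₀ = 849.5 Hz  (b) Q = 51.32  (c) BW = 16.55 Hz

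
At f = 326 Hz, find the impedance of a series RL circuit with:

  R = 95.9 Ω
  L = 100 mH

Step 1 — Angular frequency: ω = 2π·f = 2π·326 = 2048 rad/s.
Step 2 — Component impedances:
  R: Z = R = 95.9 Ω
  L: Z = jωL = j·2048·0.1 = 0 + j204.8 Ω
Step 3 — Series combination: Z_total = R + L = 95.9 + j204.8 Ω = 226.2∠64.9° Ω.

Z = 95.9 + j204.8 Ω = 226.2∠64.9° Ω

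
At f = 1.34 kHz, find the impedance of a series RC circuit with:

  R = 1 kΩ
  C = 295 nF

Step 1 — Angular frequency: ω = 2π·f = 2π·1340 = 8419 rad/s.
Step 2 — Component impedances:
  R: Z = R = 1000 Ω
  C: Z = 1/(jωC) = -j/(ω·C) = 0 - j402.6 Ω
Step 3 — Series combination: Z_total = R + C = 1000 - j402.6 Ω = 1078∠-21.9° Ω.

Z = 1000 - j402.6 Ω = 1078∠-21.9° Ω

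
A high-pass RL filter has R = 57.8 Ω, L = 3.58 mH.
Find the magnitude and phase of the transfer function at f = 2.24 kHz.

Step 1 — Angular frequency: ω = 2π·2240 = 1.407e+04 rad/s.
Step 2 — Transfer function: H(jω) = jωL/(R + jωL).
Step 3 — Numerator jωL = j·50.39; denominator R + jωL = 57.8 + j50.39.
Step 4 — H = 0.4318 + j0.4953.
Step 5 — Magnitude: |H| = 0.6571 (-3.6 dB); phase: φ = 48.9°.

|H| = 0.6571 (-3.6 dB), φ = 48.9°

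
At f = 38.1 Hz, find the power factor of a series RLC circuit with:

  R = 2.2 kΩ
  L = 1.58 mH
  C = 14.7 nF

Step 1 — Angular frequency: ω = 2π·f = 2π·38.1 = 239.4 rad/s.
Step 2 — Component impedances:
  R: Z = R = 2200 Ω
  L: Z = jωL = j·239.4·0.00158 = 0 + j0.3782 Ω
  C: Z = 1/(jωC) = -j/(ω·C) = 0 - j2.842e+05 Ω
Step 3 — Series combination: Z_total = R + L + C = 2200 - j2.842e+05 Ω = 2.842e+05∠-89.6° Ω.
Step 4 — Power factor: PF = cos(φ) = Re(Z)/|Z| = 2200/2.8418e+05 = 0.007742.
Step 5 — Type: Im(Z) = -2.842e+05 ⇒ leading (phase φ = -89.6°).

PF = 0.007742 (leading, φ = -89.6°)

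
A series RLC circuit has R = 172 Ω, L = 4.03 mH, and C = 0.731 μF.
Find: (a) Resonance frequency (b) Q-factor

Step 1 — Resonance condition Im(Z)=0 gives ω₀ = 1/√(LC).
Step 2 — ω₀ = 1/√(0.00403·7.31e-07) = 1.842e+04 rad/s.
Step 3 — f₀ = ω₀/(2π) = 2932 Hz.
Step 4 — Series Q: Q = ω₀L/R = 1.842e+04·0.00403/172 = 0.4317.

(a) f₀ = 2932 Hz  (b) Q = 0.4317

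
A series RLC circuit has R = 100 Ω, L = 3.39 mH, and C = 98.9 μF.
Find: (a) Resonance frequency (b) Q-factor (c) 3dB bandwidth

Step 1 — Resonance condition Im(Z)=0 gives ω₀ = 1/√(LC).
Step 2 — ω₀ = 1/√(0.00339·9.89e-05) = 1727 rad/s.
Step 3 — f₀ = ω₀/(2π) = 274.9 Hz.
Step 4 — Series Q: Q = ω₀L/R = 1727·0.00339/100 = 0.05855.
Step 5 — 3dB bandwidth: Δω = ω₀/Q = 2.95e+04 rad/s; BW = Δω/(2π) = 4695 Hz.

(a) f₀ = 274.9 Hz  (b) Q = 0.05855  (c) BW = 4695 Hz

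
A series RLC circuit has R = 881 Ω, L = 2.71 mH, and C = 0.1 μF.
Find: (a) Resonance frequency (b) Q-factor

Step 1 — Resonance condition Im(Z)=0 gives ω₀ = 1/√(LC).
Step 2 — ω₀ = 1/√(0.00271·1e-07) = 6.075e+04 rad/s.
Step 3 — f₀ = ω₀/(2π) = 9668 Hz.
Step 4 — Series Q: Q = ω₀L/R = 6.075e+04·0.00271/881 = 0.1869.

(a) f₀ = 9668 Hz  (b) Q = 0.1869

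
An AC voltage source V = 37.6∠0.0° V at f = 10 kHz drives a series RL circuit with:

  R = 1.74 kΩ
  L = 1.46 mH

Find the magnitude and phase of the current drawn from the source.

Step 1 — Angular frequency: ω = 2π·f = 2π·1e+04 = 6.283e+04 rad/s.
Step 2 — Component impedances:
  R: Z = R = 1740 Ω
  L: Z = jωL = j·6.283e+04·0.00146 = 0 + j91.73 Ω
Step 3 — Series combination: Z_total = R + L = 1740 + j91.73 Ω = 1742∠3.0° Ω.
Step 4 — Source phasor: V = 37.6∠0.0° V = 37.6 V.
Step 5 — Ohm's law: I = V / Z_total = (37.6) / (1740 + j91.73) = 0.02155 - j0.001136 A.
Step 6 — Convert to polar: |I| = 0.02158 A, ∠I = -3.0°.

I = 0.02158∠-3.0° A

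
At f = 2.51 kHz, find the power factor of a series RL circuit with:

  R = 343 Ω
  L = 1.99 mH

Step 1 — Angular frequency: ω = 2π·f = 2π·2510 = 1.577e+04 rad/s.
Step 2 — Component impedances:
  R: Z = R = 343 Ω
  L: Z = jωL = j·1.577e+04·0.00199 = 0 + j31.38 Ω
Step 3 — Series combination: Z_total = R + L = 343 + j31.38 Ω = 344.4∠5.2° Ω.
Step 4 — Power factor: PF = cos(φ) = Re(Z)/|Z| = 343/344.43 = 0.9958.
Step 5 — Type: Im(Z) = 31.38 ⇒ lagging (phase φ = 5.2°).

PF = 0.9958 (lagging, φ = 5.2°)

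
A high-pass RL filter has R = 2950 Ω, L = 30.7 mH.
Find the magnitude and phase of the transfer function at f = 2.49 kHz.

Step 1 — Angular frequency: ω = 2π·2490 = 1.565e+04 rad/s.
Step 2 — Transfer function: H(jω) = jωL/(R + jωL).
Step 3 — Numerator jωL = j·480.3; denominator R + jωL = 2950 + j480.3.
Step 4 — H = 0.02582 + j0.1586.
Step 5 — Magnitude: |H| = 0.1607 (-15.9 dB); phase: φ = 80.8°.

|H| = 0.1607 (-15.9 dB), φ = 80.8°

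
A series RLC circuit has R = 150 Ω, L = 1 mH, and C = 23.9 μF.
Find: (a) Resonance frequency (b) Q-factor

Step 1 — Resonance condition Im(Z)=0 gives ω₀ = 1/√(LC).
Step 2 — ω₀ = 1/√(0.001·2.39e-05) = 6468 rad/s.
Step 3 — f₀ = ω₀/(2π) = 1029 Hz.
Step 4 — Series Q: Q = ω₀L/R = 6468·0.001/150 = 0.04312.

(a) f₀ = 1029 Hz  (b) Q = 0.04312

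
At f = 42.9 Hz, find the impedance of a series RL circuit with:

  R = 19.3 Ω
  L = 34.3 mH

Step 1 — Angular frequency: ω = 2π·f = 2π·42.9 = 269.5 rad/s.
Step 2 — Component impedances:
  R: Z = R = 19.3 Ω
  L: Z = jωL = j·269.5·0.0343 = 0 + j9.246 Ω
Step 3 — Series combination: Z_total = R + L = 19.3 + j9.246 Ω = 21.4∠25.6° Ω.

Z = 19.3 + j9.246 Ω = 21.4∠25.6° Ω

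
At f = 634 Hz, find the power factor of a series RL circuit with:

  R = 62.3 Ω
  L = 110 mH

Step 1 — Angular frequency: ω = 2π·f = 2π·634 = 3984 rad/s.
Step 2 — Component impedances:
  R: Z = R = 62.3 Ω
  L: Z = jωL = j·3984·0.11 = 0 + j438.2 Ω
Step 3 — Series combination: Z_total = R + L = 62.3 + j438.2 Ω = 442.6∠81.9° Ω.
Step 4 — Power factor: PF = cos(φ) = Re(Z)/|Z| = 62.3/442.6 = 0.1408.
Step 5 — Type: Im(Z) = 438.2 ⇒ lagging (phase φ = 81.9°).

PF = 0.1408 (lagging, φ = 81.9°)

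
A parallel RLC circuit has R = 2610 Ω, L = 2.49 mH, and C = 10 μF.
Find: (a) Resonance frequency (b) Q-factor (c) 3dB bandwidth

Step 1 — Resonance: ω₀ = 1/√(LC) = 1/√(0.00249·1e-05) = 6337 rad/s.
Step 2 — f₀ = ω₀/(2π) = 1009 Hz.
Step 3 — Parallel Q: Q = R/(ω₀L) = 2610/(6337·0.00249) = 165.4.
Step 4 — Bandwidth: Δω = ω₀/Q = 38.31 rad/s; BW = Δω/(2π) = 6.098 Hz.

(a) f₀ = 1009 Hz  (b) Q = 165.4  (c) BW = 6.098 Hz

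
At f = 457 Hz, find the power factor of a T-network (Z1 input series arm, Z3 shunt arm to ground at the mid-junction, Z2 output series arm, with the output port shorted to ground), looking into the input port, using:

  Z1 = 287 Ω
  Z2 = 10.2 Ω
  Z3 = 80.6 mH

Step 1 — Angular frequency: ω = 2π·f = 2π·457 = 2871 rad/s.
Step 2 — Component impedances:
  Z1: Z = R = 287 Ω
  Z2: Z = R = 10.2 Ω
  Z3: Z = jωL = j·2871·0.0806 = 0 + j231.4 Ω
Step 3 — With the output port shorted to ground, the output series arm Z2 runs from the junction to ground; the shunt arm Z3 also runs from the junction to ground. They appear in parallel: Z3 || Z2 = 10.18 + j0.4487 Ω.
Step 4 — Series with input arm Z1: Z_in = Z1 + (Z3 || Z2) = 297.2 + j0.4487 Ω = 297.2∠0.1° Ω.
Step 5 — Power factor: PF = cos(φ) = Re(Z)/|Z| = 297.2/297.2 = 1.
Step 6 — Type: Im(Z) = 0.4487 ⇒ lagging (phase φ = 0.1°).

PF = 1 (lagging, φ = 0.1°)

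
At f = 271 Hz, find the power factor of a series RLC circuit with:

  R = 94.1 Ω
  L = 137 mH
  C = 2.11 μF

Step 1 — Angular frequency: ω = 2π·f = 2π·271 = 1703 rad/s.
Step 2 — Component impedances:
  R: Z = R = 94.1 Ω
  L: Z = jωL = j·1703·0.137 = 0 + j233.3 Ω
  C: Z = 1/(jωC) = -j/(ω·C) = 0 - j278.3 Ω
Step 3 — Series combination: Z_total = R + L + C = 94.1 - j45.06 Ω = 104.3∠-25.6° Ω.
Step 4 — Power factor: PF = cos(φ) = Re(Z)/|Z| = 94.1/104.33 = 0.9019.
Step 5 — Type: Im(Z) = -45.06 ⇒ leading (phase φ = -25.6°).

PF = 0.9019 (leading, φ = -25.6°)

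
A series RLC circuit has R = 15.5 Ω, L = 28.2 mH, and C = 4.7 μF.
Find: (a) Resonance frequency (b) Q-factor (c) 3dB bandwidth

Step 1 — Resonance: ω₀ = 1/√(LC) = 1/√(0.0282·4.7e-06) = 2747 rad/s.
Step 2 — f₀ = ω₀/(2π) = 437.2 Hz.
Step 3 — Series Q: Q = ω₀L/R = 2747·0.0282/15.5 = 4.997.
Step 4 — Bandwidth: Δω = ω₀/Q = 549.6 rad/s; BW = Δω/(2π) = 87.48 Hz.

(a) f₀ = 437.2 Hz  (b) Q = 4.997  (c) BW = 87.48 Hz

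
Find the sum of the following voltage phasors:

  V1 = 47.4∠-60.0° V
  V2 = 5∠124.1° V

Step 1 — Convert each phasor to rectangular form:
  V1 = 47.4·(cos(-60.0°) + j·sin(-60.0°)) = 23.7 - j41.05 V
  V2 = 5·(cos(124.1°) + j·sin(124.1°)) = -2.803 + j4.14 V
Step 2 — Sum components: V_total = 20.9 - j36.91 V.
Step 3 — Convert to polar: |V_total| = 42.41 V, ∠V_total = -60.5°.

V_total = 42.41∠-60.5° V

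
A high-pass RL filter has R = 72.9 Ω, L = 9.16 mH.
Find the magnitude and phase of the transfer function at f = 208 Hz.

Step 1 — Angular frequency: ω = 2π·208 = 1307 rad/s.
Step 2 — Transfer function: H(jω) = jωL/(R + jωL).
Step 3 — Numerator jωL = j·11.97; denominator R + jωL = 72.9 + j11.97.
Step 4 — H = 0.02626 + j0.1599.
Step 5 — Magnitude: |H| = 0.162 (-15.8 dB); phase: φ = 80.7°.

|H| = 0.162 (-15.8 dB), φ = 80.7°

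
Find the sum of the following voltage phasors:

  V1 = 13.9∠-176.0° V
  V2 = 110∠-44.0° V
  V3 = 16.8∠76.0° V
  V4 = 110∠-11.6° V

Step 1 — Convert each phasor to rectangular form:
  V1 = 13.9·(cos(-176.0°) + j·sin(-176.0°)) = -13.87 - j0.9696 V
  V2 = 110·(cos(-44.0°) + j·sin(-44.0°)) = 79.13 - j76.41 V
  V3 = 16.8·(cos(76.0°) + j·sin(76.0°)) = 4.064 + j16.3 V
  V4 = 110·(cos(-11.6°) + j·sin(-11.6°)) = 107.8 - j22.12 V
Step 2 — Sum components: V_total = 177.1 - j83.2 V.
Step 3 — Convert to polar: |V_total| = 195.7 V, ∠V_total = -25.2°.

V_total = 195.7∠-25.2° V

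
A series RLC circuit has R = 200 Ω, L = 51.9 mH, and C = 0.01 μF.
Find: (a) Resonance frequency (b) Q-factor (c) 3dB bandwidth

Step 1 — Resonance condition Im(Z)=0 gives ω₀ = 1/√(LC).
Step 2 — ω₀ = 1/√(0.0519·1e-08) = 4.39e+04 rad/s.
Step 3 — f₀ = ω₀/(2π) = 6986 Hz.
Step 4 — Series Q: Q = ω₀L/R = 4.39e+04·0.0519/200 = 11.39.
Step 5 — 3dB bandwidth: Δω = ω₀/Q = 3854 rad/s; BW = Δω/(2π) = 613.3 Hz.

(a) f₀ = 6986 Hz  (b) Q = 11.39  (c) BW = 613.3 Hz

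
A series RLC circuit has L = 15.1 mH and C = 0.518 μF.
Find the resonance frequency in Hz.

Step 1 — Resonance condition Im(Z)=0 gives ω₀ = 1/√(LC).
Step 2 — ω₀ = 1/√(0.0151·5.18e-07) = 1.131e+04 rad/s.
Step 3 — f₀ = ω₀/(2π) = 1800 Hz.

f₀ = 1800 Hz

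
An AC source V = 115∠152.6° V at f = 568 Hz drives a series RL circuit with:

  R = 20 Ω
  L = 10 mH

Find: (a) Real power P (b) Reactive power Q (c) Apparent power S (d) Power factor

Step 1 — Angular frequency: ω = 2π·f = 2π·568 = 3569 rad/s.
Step 2 — Component impedances:
  R: Z = R = 20 Ω
  L: Z = jωL = j·3569·0.01 = 0 + j35.69 Ω
Step 3 — Series combination: Z_total = R + L = 20 + j35.69 Ω = 40.91∠60.7° Ω.
Step 4 — Source phasor: V = 115∠152.6° V = -102.1 + j52.92 V.
Step 5 — Current: I = V / Z = -0.09156 + j2.81 A = 2.811∠91.9° A.
Step 6 — Complex power: S = V·I* = 158 + j282 VA.
Step 7 — Real power: P = Re(S) = 158 W.
Step 8 — Reactive power: Q = Im(S) = 282 VAR.
Step 9 — Apparent power: |S| = 323.3 VA.
Step 10 — Power factor: PF = P/|S| = 0.4889 (lagging).

(a) P = 158 W  (b) Q = 282 VAR  (c) S = 323.3 VA  (d) PF = 0.4889 (lagging)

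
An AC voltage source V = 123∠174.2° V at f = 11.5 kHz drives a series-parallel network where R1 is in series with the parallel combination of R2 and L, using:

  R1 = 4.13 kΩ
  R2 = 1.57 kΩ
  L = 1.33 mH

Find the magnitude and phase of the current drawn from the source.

Step 1 — Angular frequency: ω = 2π·f = 2π·1.15e+04 = 7.226e+04 rad/s.
Step 2 — Component impedances:
  R1: Z = R = 4130 Ω
  R2: Z = R = 1570 Ω
  L: Z = jωL = j·7.226e+04·0.00133 = 0 + j96.1 Ω
Step 3 — Parallel branch: R2 || L = 1/(1/R2 + 1/L) = 5.861 + j95.74 Ω.
Step 4 — Series with R1: Z_total = R1 + (R2 || L) = 4136 + j95.74 Ω = 4137∠1.3° Ω.
Step 5 — Source phasor: V = 123∠174.2° V = -122.4 + j12.43 V.
Step 6 — Ohm's law: I = V / Z_total = (-122.4 + j12.43) / (4136 + j95.74) = -0.0295 + j0.003688 A.
Step 7 — Convert to polar: |I| = 0.02973 A, ∠I = 172.9°.

I = 0.02973∠172.9° A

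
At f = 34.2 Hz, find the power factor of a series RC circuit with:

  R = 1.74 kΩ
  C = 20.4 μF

Step 1 — Angular frequency: ω = 2π·f = 2π·34.2 = 214.9 rad/s.
Step 2 — Component impedances:
  R: Z = R = 1740 Ω
  C: Z = 1/(jωC) = -j/(ω·C) = 0 - j228.1 Ω
Step 3 — Series combination: Z_total = R + C = 1740 - j228.1 Ω = 1755∠-7.5° Ω.
Step 4 — Power factor: PF = cos(φ) = Re(Z)/|Z| = 1740/1755 = 0.9915.
Step 5 — Type: Im(Z) = -228.1 ⇒ leading (phase φ = -7.5°).

PF = 0.9915 (leading, φ = -7.5°)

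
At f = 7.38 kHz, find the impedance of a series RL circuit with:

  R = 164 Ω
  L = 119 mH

Step 1 — Angular frequency: ω = 2π·f = 2π·7380 = 4.637e+04 rad/s.
Step 2 — Component impedances:
  R: Z = R = 164 Ω
  L: Z = jωL = j·4.637e+04·0.119 = 0 + j5518 Ω
Step 3 — Series combination: Z_total = R + L = 164 + j5518 Ω = 5520∠88.3° Ω.

Z = 164 + j5518 Ω = 5520∠88.3° Ω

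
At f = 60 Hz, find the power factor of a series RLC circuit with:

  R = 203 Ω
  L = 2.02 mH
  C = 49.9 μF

Step 1 — Angular frequency: ω = 2π·f = 2π·60 = 377 rad/s.
Step 2 — Component impedances:
  R: Z = R = 203 Ω
  L: Z = jωL = j·377·0.00202 = 0 + j0.7615 Ω
  C: Z = 1/(jωC) = -j/(ω·C) = 0 - j53.16 Ω
Step 3 — Series combination: Z_total = R + L + C = 203 - j52.4 Ω = 209.7∠-14.5° Ω.
Step 4 — Power factor: PF = cos(φ) = Re(Z)/|Z| = 203/209.65 = 0.9683.
Step 5 — Type: Im(Z) = -52.4 ⇒ leading (phase φ = -14.5°).

PF = 0.9683 (leading, φ = -14.5°)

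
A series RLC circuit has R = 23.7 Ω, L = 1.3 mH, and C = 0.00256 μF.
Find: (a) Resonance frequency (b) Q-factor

Step 1 — Resonance condition Im(Z)=0 gives ω₀ = 1/√(LC).
Step 2 — ω₀ = 1/√(0.0013·2.56e-09) = 5.482e+05 rad/s.
Step 3 — f₀ = ω₀/(2π) = 8.724e+04 Hz.
Step 4 — Series Q: Q = ω₀L/R = 5.482e+05·0.0013/23.7 = 30.07.

(a) f₀ = 8.724e+04 Hz  (b) Q = 30.07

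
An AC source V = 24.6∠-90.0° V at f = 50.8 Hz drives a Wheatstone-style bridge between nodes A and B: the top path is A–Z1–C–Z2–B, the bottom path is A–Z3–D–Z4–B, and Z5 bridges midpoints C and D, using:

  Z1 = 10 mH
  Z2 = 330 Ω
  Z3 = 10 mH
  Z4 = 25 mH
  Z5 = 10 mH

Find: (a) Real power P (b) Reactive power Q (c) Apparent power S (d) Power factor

Step 1 — Angular frequency: ω = 2π·f = 2π·50.8 = 319.2 rad/s.
Step 2 — Component impedances:
  Z1: Z = jωL = j·319.2·0.01 = 0 + j3.192 Ω
  Z2: Z = R = 330 Ω
  Z3: Z = jωL = j·319.2·0.01 = 0 + j3.192 Ω
  Z4: Z = jωL = j·319.2·0.025 = 0 + j7.98 Ω
  Z5: Z = jωL = j·319.2·0.01 = 0 + j3.192 Ω
Step 3 — Bridge requires nodal analysis (the Z5 bridge couples midpoints C and D, so the two paths cannot be reduced to a simple series/parallel combination). Setting node B to ground and injecting 1 A at node A, the 3-node admittance system at A, C, D solves to V_A = Z_AB = 0.2476 + j10.1 Ω = 10.1∠88.6° Ω.
Step 4 — Source phasor: V = 24.6∠-90.0° V = 0 - j24.6 V.
Step 5 — Current: I = V / Z = -2.434 - j0.05968 A = 2.435∠-178.6° A.
Step 6 — Complex power: S = V·I* = 1.468 + j59.88 VA.
Step 7 — Real power: P = Re(S) = 1.468 W.
Step 8 — Reactive power: Q = Im(S) = 59.88 VAR.
Step 9 — Apparent power: |S| = 59.9 VA.
Step 10 — Power factor: PF = P/|S| = 0.02451 (lagging).

(a) P = 1.468 W  (b) Q = 59.88 VAR  (c) S = 59.9 VA  (d) PF = 0.02451 (lagging)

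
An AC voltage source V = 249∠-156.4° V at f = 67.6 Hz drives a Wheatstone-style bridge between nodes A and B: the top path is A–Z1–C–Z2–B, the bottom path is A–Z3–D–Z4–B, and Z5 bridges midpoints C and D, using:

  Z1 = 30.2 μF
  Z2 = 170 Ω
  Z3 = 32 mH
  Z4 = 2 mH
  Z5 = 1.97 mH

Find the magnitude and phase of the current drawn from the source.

Step 1 — Angular frequency: ω = 2π·f = 2π·67.6 = 424.7 rad/s.
Step 2 — Component impedances:
  Z1: Z = 1/(jωC) = -j/(ω·C) = 0 - j77.96 Ω
  Z2: Z = R = 170 Ω
  Z3: Z = jωL = j·424.7·0.032 = 0 + j13.59 Ω
  Z4: Z = jωL = j·424.7·0.002 = 0 + j0.8495 Ω
  Z5: Z = jωL = j·424.7·0.00197 = 0 + j0.8367 Ω
Step 3 — Bridge requires nodal analysis (the Z5 bridge couples midpoints C and D, so the two paths cannot be reduced to a simple series/parallel combination). Setting node B to ground and injecting 1 A at node A, the 3-node admittance system at A, C, D solves to V_A = Z_AB = 0.002644 + j17.35 Ω = 17.35∠90.0° Ω.
Step 4 — Source phasor: V = 249∠-156.4° V = -228.2 - j99.69 V.
Step 5 — Ohm's law: I = V / Z_total = (-228.2 - j99.69) / (0.002644 + j17.35) = -5.748 + j13.15 A.
Step 6 — Convert to polar: |I| = 14.35 A, ∠I = 113.6°.

I = 14.35∠113.6° A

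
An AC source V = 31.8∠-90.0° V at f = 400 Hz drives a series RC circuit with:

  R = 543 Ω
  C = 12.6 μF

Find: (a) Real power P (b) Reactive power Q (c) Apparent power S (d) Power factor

Step 1 — Angular frequency: ω = 2π·f = 2π·400 = 2513 rad/s.
Step 2 — Component impedances:
  R: Z = R = 543 Ω
  C: Z = 1/(jωC) = -j/(ω·C) = 0 - j31.58 Ω
Step 3 — Series combination: Z_total = R + C = 543 - j31.58 Ω = 543.9∠-3.3° Ω.
Step 4 — Source phasor: V = 31.8∠-90.0° V = 0 - j31.8 V.
Step 5 — Current: I = V / Z = 0.003394 - j0.05837 A = 0.05846∠-86.7° A.
Step 6 — Complex power: S = V·I* = 1.856 - j0.1079 VA.
Step 7 — Real power: P = Re(S) = 1.856 W.
Step 8 — Reactive power: Q = Im(S) = -0.1079 VAR.
Step 9 — Apparent power: |S| = 1.859 VA.
Step 10 — Power factor: PF = P/|S| = 0.9983 (leading).

(a) P = 1.856 W  (b) Q = -0.1079 VAR  (c) S = 1.859 VA  (d) PF = 0.9983 (leading)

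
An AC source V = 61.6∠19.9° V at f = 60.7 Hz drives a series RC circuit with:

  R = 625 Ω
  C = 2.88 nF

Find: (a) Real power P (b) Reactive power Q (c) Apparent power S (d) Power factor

Step 1 — Angular frequency: ω = 2π·f = 2π·60.7 = 381.4 rad/s.
Step 2 — Component impedances:
  R: Z = R = 625 Ω
  C: Z = 1/(jωC) = -j/(ω·C) = 0 - j9.104e+05 Ω
Step 3 — Series combination: Z_total = R + C = 625 - j9.104e+05 Ω = 9.104e+05∠-90.0° Ω.
Step 4 — Source phasor: V = 61.6∠19.9° V = 57.92 + j20.97 V.
Step 5 — Current: I = V / Z = -2.299e-05 + j6.364e-05 A = 6.766e-05∠109.9° A.
Step 6 — Complex power: S = V·I* = 2.861e-06 - j0.004168 VA.
Step 7 — Real power: P = Re(S) = 2.861e-06 W.
Step 8 — Reactive power: Q = Im(S) = -0.004168 VAR.
Step 9 — Apparent power: |S| = 0.004168 VA.
Step 10 — Power factor: PF = P/|S| = 0.0006865 (leading).

(a) P = 2.861e-06 W  (b) Q = -0.004168 VAR  (c) S = 0.004168 VA  (d) PF = 0.0006865 (leading)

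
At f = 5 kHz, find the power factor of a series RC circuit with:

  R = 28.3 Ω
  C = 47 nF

Step 1 — Angular frequency: ω = 2π·f = 2π·5000 = 3.142e+04 rad/s.
Step 2 — Component impedances:
  R: Z = R = 28.3 Ω
  C: Z = 1/(jωC) = -j/(ω·C) = 0 - j677.3 Ω
Step 3 — Series combination: Z_total = R + C = 28.3 - j677.3 Ω = 677.8∠-87.6° Ω.
Step 4 — Power factor: PF = cos(φ) = Re(Z)/|Z| = 28.3/677.8 = 0.04175.
Step 5 — Type: Im(Z) = -677.3 ⇒ leading (phase φ = -87.6°).

PF = 0.04175 (leading, φ = -87.6°)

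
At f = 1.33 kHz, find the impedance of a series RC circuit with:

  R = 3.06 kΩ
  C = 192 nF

Step 1 — Angular frequency: ω = 2π·f = 2π·1330 = 8357 rad/s.
Step 2 — Component impedances:
  R: Z = R = 3060 Ω
  C: Z = 1/(jωC) = -j/(ω·C) = 0 - j623.3 Ω
Step 3 — Series combination: Z_total = R + C = 3060 - j623.3 Ω = 3123∠-11.5° Ω.

Z = 3060 - j623.3 Ω = 3123∠-11.5° Ω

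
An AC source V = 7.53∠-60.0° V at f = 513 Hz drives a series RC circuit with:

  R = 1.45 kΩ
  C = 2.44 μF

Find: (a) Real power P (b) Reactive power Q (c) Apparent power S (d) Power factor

Step 1 — Angular frequency: ω = 2π·f = 2π·513 = 3223 rad/s.
Step 2 — Component impedances:
  R: Z = R = 1450 Ω
  C: Z = 1/(jωC) = -j/(ω·C) = 0 - j127.1 Ω
Step 3 — Series combination: Z_total = R + C = 1450 - j127.1 Ω = 1456∠-5.0° Ω.
Step 4 — Source phasor: V = 7.53∠-60.0° V = 3.765 - j6.521 V.
Step 5 — Current: I = V / Z = 0.002968 - j0.004237 A = 0.005173∠-55.0° A.
Step 6 — Complex power: S = V·I* = 0.03881 - j0.003403 VA.
Step 7 — Real power: P = Re(S) = 0.03881 W.
Step 8 — Reactive power: Q = Im(S) = -0.003403 VAR.
Step 9 — Apparent power: |S| = 0.03895 VA.
Step 10 — Power factor: PF = P/|S| = 0.9962 (leading).

(a) P = 0.03881 W  (b) Q = -0.003403 VAR  (c) S = 0.03895 VA  (d) PF = 0.9962 (leading)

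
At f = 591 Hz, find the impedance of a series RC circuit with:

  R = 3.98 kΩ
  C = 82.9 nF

Step 1 — Angular frequency: ω = 2π·f = 2π·591 = 3713 rad/s.
Step 2 — Component impedances:
  R: Z = R = 3980 Ω
  C: Z = 1/(jωC) = -j/(ω·C) = 0 - j3248 Ω
Step 3 — Series combination: Z_total = R + C = 3980 - j3248 Ω = 5137∠-39.2° Ω.

Z = 3980 - j3248 Ω = 5137∠-39.2° Ω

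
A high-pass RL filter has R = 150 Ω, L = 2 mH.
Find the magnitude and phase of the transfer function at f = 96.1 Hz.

Step 1 — Angular frequency: ω = 2π·96.1 = 603.8 rad/s.
Step 2 — Transfer function: H(jω) = jωL/(R + jωL).
Step 3 — Numerator jωL = j·1.208; denominator R + jωL = 150 + j1.208.
Step 4 — H = 6.481e-05 + j0.00805.
Step 5 — Magnitude: |H| = 0.008051 (-41.9 dB); phase: φ = 89.5°.

|H| = 0.008051 (-41.9 dB), φ = 89.5°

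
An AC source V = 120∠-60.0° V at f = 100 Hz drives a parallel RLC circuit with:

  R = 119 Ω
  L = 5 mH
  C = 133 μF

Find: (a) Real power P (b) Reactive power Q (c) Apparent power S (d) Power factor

Step 1 — Angular frequency: ω = 2π·f = 2π·100 = 628.3 rad/s.
Step 2 — Component impedances:
  R: Z = R = 119 Ω
  L: Z = jωL = j·628.3·0.005 = 0 + j3.142 Ω
  C: Z = 1/(jωC) = -j/(ω·C) = 0 - j11.97 Ω
Step 3 — Parallel combination: 1/Z_total = 1/R + 1/L + 1/C; Z_total = 0.1523 + j4.255 Ω = 4.257∠87.9° Ω.
Step 4 — Source phasor: V = 120∠-60.0° V = 60 - j103.9 V.
Step 5 — Current: I = V / Z = -23.89 - j14.96 A = 28.19∠-147.9° A.
Step 6 — Complex power: S = V·I* = 121 + j3380 VA.
Step 7 — Real power: P = Re(S) = 121 W.
Step 8 — Reactive power: Q = Im(S) = 3380 VAR.
Step 9 — Apparent power: |S| = 3382 VA.
Step 10 — Power factor: PF = P/|S| = 0.03578 (lagging).

(a) P = 121 W  (b) Q = 3380 VAR  (c) S = 3382 VA  (d) PF = 0.03578 (lagging)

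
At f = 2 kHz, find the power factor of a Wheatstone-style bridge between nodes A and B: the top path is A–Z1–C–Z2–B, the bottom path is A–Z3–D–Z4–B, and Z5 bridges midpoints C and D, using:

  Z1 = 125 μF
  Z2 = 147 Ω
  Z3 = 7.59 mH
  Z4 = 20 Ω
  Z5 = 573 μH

Step 1 — Angular frequency: ω = 2π·f = 2π·2000 = 1.257e+04 rad/s.
Step 2 — Component impedances:
  Z1: Z = 1/(jωC) = -j/(ω·C) = 0 - j0.6366 Ω
  Z2: Z = R = 147 Ω
  Z3: Z = jωL = j·1.257e+04·0.00759 = 0 + j95.38 Ω
  Z4: Z = R = 20 Ω
  Z5: Z = jωL = j·1.257e+04·0.000573 = 0 + j7.201 Ω
Step 3 — Bridge requires nodal analysis (the Z5 bridge couples midpoints C and D, so the two paths cannot be reduced to a simple series/parallel combination). Setting node B to ground and injecting 1 A at node A, the 3-node admittance system at A, C, D solves to V_A = Z_AB = 17.82 + j4.615 Ω = 18.4∠14.5° Ω.
Step 4 — Power factor: PF = cos(φ) = Re(Z)/|Z| = 17.815/18.403 = 0.968.
Step 5 — Type: Im(Z) = 4.615 ⇒ lagging (phase φ = 14.5°).

PF = 0.968 (lagging, φ = 14.5°)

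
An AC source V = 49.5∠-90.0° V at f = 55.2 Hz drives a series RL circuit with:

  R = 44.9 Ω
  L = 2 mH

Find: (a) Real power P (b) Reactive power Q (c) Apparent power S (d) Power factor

Step 1 — Angular frequency: ω = 2π·f = 2π·55.2 = 346.8 rad/s.
Step 2 — Component impedances:
  R: Z = R = 44.9 Ω
  L: Z = jωL = j·346.8·0.002 = 0 + j0.6937 Ω
Step 3 — Series combination: Z_total = R + L = 44.9 + j0.6937 Ω = 44.91∠0.9° Ω.
Step 4 — Source phasor: V = 49.5∠-90.0° V = 0 - j49.5 V.
Step 5 — Current: I = V / Z = -0.01703 - j1.102 A = 1.102∠-90.9° A.
Step 6 — Complex power: S = V·I* = 54.56 + j0.8429 VA.
Step 7 — Real power: P = Re(S) = 54.56 W.
Step 8 — Reactive power: Q = Im(S) = 0.8429 VAR.
Step 9 — Apparent power: |S| = 54.56 VA.
Step 10 — Power factor: PF = P/|S| = 0.9999 (lagging).

(a) P = 54.56 W  (b) Q = 0.8429 VAR  (c) S = 54.56 VA  (d) PF = 0.9999 (lagging)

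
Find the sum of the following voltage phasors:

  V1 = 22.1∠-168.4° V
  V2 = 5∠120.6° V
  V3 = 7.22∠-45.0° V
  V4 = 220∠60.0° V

Step 1 — Convert each phasor to rectangular form:
  V1 = 22.1·(cos(-168.4°) + j·sin(-168.4°)) = -21.65 - j4.444 V
  V2 = 5·(cos(120.6°) + j·sin(120.6°)) = -2.545 + j4.304 V
  V3 = 7.22·(cos(-45.0°) + j·sin(-45.0°)) = 5.105 - j5.105 V
  V4 = 220·(cos(60.0°) + j·sin(60.0°)) = 110 + j190.5 V
Step 2 — Sum components: V_total = 90.91 + j185.3 V.
Step 3 — Convert to polar: |V_total| = 206.4 V, ∠V_total = 63.9°.

V_total = 206.4∠63.9° V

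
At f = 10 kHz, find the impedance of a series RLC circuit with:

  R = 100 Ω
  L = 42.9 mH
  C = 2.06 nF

Step 1 — Angular frequency: ω = 2π·f = 2π·1e+04 = 6.283e+04 rad/s.
Step 2 — Component impedances:
  R: Z = R = 100 Ω
  L: Z = jωL = j·6.283e+04·0.0429 = 0 + j2695 Ω
  C: Z = 1/(jωC) = -j/(ω·C) = 0 - j7726 Ω
Step 3 — Series combination: Z_total = R + L + C = 100 - j5030 Ω = 5031∠-88.9° Ω.

Z = 100 - j5030 Ω = 5031∠-88.9° Ω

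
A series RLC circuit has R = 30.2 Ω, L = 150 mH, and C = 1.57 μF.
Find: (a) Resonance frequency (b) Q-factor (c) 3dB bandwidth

Step 1 — Resonance condition Im(Z)=0 gives ω₀ = 1/√(LC).
Step 2 — ω₀ = 1/√(0.15·1.57e-06) = 2061 rad/s.
Step 3 — f₀ = ω₀/(2π) = 328 Hz.
Step 4 — Series Q: Q = ω₀L/R = 2061·0.15/30.2 = 10.24.
Step 5 — 3dB bandwidth: Δω = ω₀/Q = 201.3 rad/s; BW = Δω/(2π) = 32.04 Hz.

(a) f₀ = 328 Hz  (b) Q = 10.24  (c) BW = 32.04 Hz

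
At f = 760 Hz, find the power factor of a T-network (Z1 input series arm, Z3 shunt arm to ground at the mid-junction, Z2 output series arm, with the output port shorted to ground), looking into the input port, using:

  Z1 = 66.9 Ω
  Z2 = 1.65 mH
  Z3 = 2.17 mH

Step 1 — Angular frequency: ω = 2π·f = 2π·760 = 4775 rad/s.
Step 2 — Component impedances:
  Z1: Z = R = 66.9 Ω
  Z2: Z = jωL = j·4775·0.00165 = 0 + j7.879 Ω
  Z3: Z = jωL = j·4775·0.00217 = 0 + j10.36 Ω
Step 3 — With the output port shorted to ground, the output series arm Z2 runs from the junction to ground; the shunt arm Z3 also runs from the junction to ground. They appear in parallel: Z3 || Z2 = 0 + j4.476 Ω.
Step 4 — Series with input arm Z1: Z_in = Z1 + (Z3 || Z2) = 66.9 + j4.476 Ω = 67.05∠3.8° Ω.
Step 5 — Power factor: PF = cos(φ) = Re(Z)/|Z| = 66.9/67.05 = 0.9978.
Step 6 — Type: Im(Z) = 4.476 ⇒ lagging (phase φ = 3.8°).

PF = 0.9978 (lagging, φ = 3.8°)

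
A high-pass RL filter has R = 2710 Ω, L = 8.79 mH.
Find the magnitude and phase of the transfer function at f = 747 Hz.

Step 1 — Angular frequency: ω = 2π·747 = 4694 rad/s.
Step 2 — Transfer function: H(jω) = jωL/(R + jωL).
Step 3 — Numerator jωL = j·41.26; denominator R + jωL = 2710 + j41.26.
Step 4 — H = 0.0002317 + j0.01522.
Step 5 — Magnitude: |H| = 0.01522 (-36.4 dB); phase: φ = 89.1°.

|H| = 0.01522 (-36.4 dB), φ = 89.1°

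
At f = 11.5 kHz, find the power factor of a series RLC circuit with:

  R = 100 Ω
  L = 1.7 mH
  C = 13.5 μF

Step 1 — Angular frequency: ω = 2π·f = 2π·1.15e+04 = 7.226e+04 rad/s.
Step 2 — Component impedances:
  R: Z = R = 100 Ω
  L: Z = jωL = j·7.226e+04·0.0017 = 0 + j122.8 Ω
  C: Z = 1/(jωC) = -j/(ω·C) = 0 - j1.025 Ω
Step 3 — Series combination: Z_total = R + L + C = 100 + j121.8 Ω = 157.6∠50.6° Ω.
Step 4 — Power factor: PF = cos(φ) = Re(Z)/|Z| = 100/157.6 = 0.6345.
Step 5 — Type: Im(Z) = 121.8 ⇒ lagging (phase φ = 50.6°).

PF = 0.6345 (lagging, φ = 50.6°)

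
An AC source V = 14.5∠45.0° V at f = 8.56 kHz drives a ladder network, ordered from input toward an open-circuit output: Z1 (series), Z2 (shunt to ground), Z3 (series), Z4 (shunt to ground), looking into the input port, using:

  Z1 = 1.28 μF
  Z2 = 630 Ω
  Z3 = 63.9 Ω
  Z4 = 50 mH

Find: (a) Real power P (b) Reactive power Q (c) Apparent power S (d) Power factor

Step 1 — Angular frequency: ω = 2π·f = 2π·8560 = 5.378e+04 rad/s.
Step 2 — Component impedances:
  Z1: Z = 1/(jωC) = -j/(ω·C) = 0 - j14.53 Ω
  Z2: Z = R = 630 Ω
  Z3: Z = R = 63.9 Ω
  Z4: Z = jωL = j·5.378e+04·0.05 = 0 + j2689 Ω
Step 3 — Ladder network (open output): work backward from the far end, alternating series and parallel combinations. Z_in = 594.3 + j123.9 Ω = 607.1∠11.8° Ω.
Step 4 — Source phasor: V = 14.5∠45.0° V = 10.25 + j10.25 V.
Step 5 — Current: I = V / Z = 0.01998 + j0.01309 A = 0.02389∠33.2° A.
Step 6 — Complex power: S = V·I* = 0.3391 + j0.07066 VA.
Step 7 — Real power: P = Re(S) = 0.3391 W.
Step 8 — Reactive power: Q = Im(S) = 0.07066 VAR.
Step 9 — Apparent power: |S| = 0.3463 VA.
Step 10 — Power factor: PF = P/|S| = 0.979 (lagging).

(a) P = 0.3391 W  (b) Q = 0.07066 VAR  (c) S = 0.3463 VA  (d) PF = 0.979 (lagging)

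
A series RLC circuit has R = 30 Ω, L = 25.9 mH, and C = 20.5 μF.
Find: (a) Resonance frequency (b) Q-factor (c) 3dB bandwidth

Step 1 — Resonance condition Im(Z)=0 gives ω₀ = 1/√(LC).
Step 2 — ω₀ = 1/√(0.0259·2.05e-05) = 1372 rad/s.
Step 3 — f₀ = ω₀/(2π) = 218.4 Hz.
Step 4 — Series Q: Q = ω₀L/R = 1372·0.0259/30 = 1.185.
Step 5 — 3dB bandwidth: Δω = ω₀/Q = 1158 rad/s; BW = Δω/(2π) = 184.3 Hz.

(a) f₀ = 218.4 Hz  (b) Q = 1.185  (c) BW = 184.3 Hz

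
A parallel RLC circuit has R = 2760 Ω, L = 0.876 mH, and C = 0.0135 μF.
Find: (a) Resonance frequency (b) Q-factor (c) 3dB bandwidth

Step 1 — Resonance: ω₀ = 1/√(LC) = 1/√(0.000876·1.35e-08) = 2.908e+05 rad/s.
Step 2 — f₀ = ω₀/(2π) = 4.628e+04 Hz.
Step 3 — Parallel Q: Q = R/(ω₀L) = 2760/(2.908e+05·0.000876) = 10.83.
Step 4 — Bandwidth: Δω = ω₀/Q = 2.684e+04 rad/s; BW = Δω/(2π) = 4271 Hz.

(a) f₀ = 4.628e+04 Hz  (b) Q = 10.83  (c) BW = 4271 Hz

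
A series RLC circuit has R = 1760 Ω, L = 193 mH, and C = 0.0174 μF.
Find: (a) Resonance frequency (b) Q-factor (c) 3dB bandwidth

Step 1 — Resonance condition Im(Z)=0 gives ω₀ = 1/√(LC).
Step 2 — ω₀ = 1/√(0.193·1.74e-08) = 1.726e+04 rad/s.
Step 3 — f₀ = ω₀/(2π) = 2746 Hz.
Step 4 — Series Q: Q = ω₀L/R = 1.726e+04·0.193/1760 = 1.892.
Step 5 — 3dB bandwidth: Δω = ω₀/Q = 9119 rad/s; BW = Δω/(2π) = 1451 Hz.

(a) f₀ = 2746 Hz  (b) Q = 1.892  (c) BW = 1451 Hz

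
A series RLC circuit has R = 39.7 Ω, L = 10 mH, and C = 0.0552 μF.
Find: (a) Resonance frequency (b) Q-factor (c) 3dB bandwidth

Step 1 — Resonance condition Im(Z)=0 gives ω₀ = 1/√(LC).
Step 2 — ω₀ = 1/√(0.01·5.52e-08) = 4.256e+04 rad/s.
Step 3 — f₀ = ω₀/(2π) = 6774 Hz.
Step 4 — Series Q: Q = ω₀L/R = 4.256e+04·0.01/39.7 = 10.72.
Step 5 — 3dB bandwidth: Δω = ω₀/Q = 3970 rad/s; BW = Δω/(2π) = 631.8 Hz.

(a) f₀ = 6774 Hz  (b) Q = 10.72  (c) BW = 631.8 Hz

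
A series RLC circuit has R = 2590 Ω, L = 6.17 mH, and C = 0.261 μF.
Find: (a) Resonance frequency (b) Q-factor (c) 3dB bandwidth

Step 1 — Resonance condition Im(Z)=0 gives ω₀ = 1/√(LC).
Step 2 — ω₀ = 1/√(0.00617·2.61e-07) = 2.492e+04 rad/s.
Step 3 — f₀ = ω₀/(2π) = 3966 Hz.
Step 4 — Series Q: Q = ω₀L/R = 2.492e+04·0.00617/2590 = 0.05936.
Step 5 — 3dB bandwidth: Δω = ω₀/Q = 4.198e+05 rad/s; BW = Δω/(2π) = 6.681e+04 Hz.

(a) f₀ = 3966 Hz  (b) Q = 0.05936  (c) BW = 6.681e+04 Hz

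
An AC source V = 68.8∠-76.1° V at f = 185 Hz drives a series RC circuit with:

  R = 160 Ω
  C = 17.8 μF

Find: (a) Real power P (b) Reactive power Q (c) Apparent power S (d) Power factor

Step 1 — Angular frequency: ω = 2π·f = 2π·185 = 1162 rad/s.
Step 2 — Component impedances:
  R: Z = R = 160 Ω
  C: Z = 1/(jωC) = -j/(ω·C) = 0 - j48.33 Ω
Step 3 — Series combination: Z_total = R + C = 160 - j48.33 Ω = 167.1∠-16.8° Ω.
Step 4 — Source phasor: V = 68.8∠-76.1° V = 16.53 - j66.79 V.
Step 5 — Current: I = V / Z = 0.2102 - j0.3539 A = 0.4116∠-59.3° A.
Step 6 — Complex power: S = V·I* = 27.11 - j8.189 VA.
Step 7 — Real power: P = Re(S) = 27.11 W.
Step 8 — Reactive power: Q = Im(S) = -8.189 VAR.
Step 9 — Apparent power: |S| = 28.32 VA.
Step 10 — Power factor: PF = P/|S| = 0.9573 (leading).

(a) P = 27.11 W  (b) Q = -8.189 VAR  (c) S = 28.32 VA  (d) PF = 0.9573 (leading)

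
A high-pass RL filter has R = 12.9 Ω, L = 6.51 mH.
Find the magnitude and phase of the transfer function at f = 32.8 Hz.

Step 1 — Angular frequency: ω = 2π·32.8 = 206.1 rad/s.
Step 2 — Transfer function: H(jω) = jωL/(R + jωL).
Step 3 — Numerator jωL = j·1.342; denominator R + jωL = 12.9 + j1.342.
Step 4 — H = 0.0107 + j0.1029.
Step 5 — Magnitude: |H| = 0.1034 (-19.7 dB); phase: φ = 84.1°.

|H| = 0.1034 (-19.7 dB), φ = 84.1°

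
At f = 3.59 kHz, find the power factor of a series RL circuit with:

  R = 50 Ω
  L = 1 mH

Step 1 — Angular frequency: ω = 2π·f = 2π·3590 = 2.256e+04 rad/s.
Step 2 — Component impedances:
  R: Z = R = 50 Ω
  L: Z = jωL = j·2.256e+04·0.001 = 0 + j22.56 Ω
Step 3 — Series combination: Z_total = R + L = 50 + j22.56 Ω = 54.85∠24.3° Ω.
Step 4 — Power factor: PF = cos(φ) = Re(Z)/|Z| = 50/54.853 = 0.9115.
Step 5 — Type: Im(Z) = 22.56 ⇒ lagging (phase φ = 24.3°).

PF = 0.9115 (lagging, φ = 24.3°)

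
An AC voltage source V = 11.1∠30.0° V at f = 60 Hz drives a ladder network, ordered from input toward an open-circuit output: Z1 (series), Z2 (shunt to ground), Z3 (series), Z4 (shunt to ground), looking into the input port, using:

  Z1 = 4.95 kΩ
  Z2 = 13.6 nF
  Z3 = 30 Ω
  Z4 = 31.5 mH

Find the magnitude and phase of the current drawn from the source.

Step 1 — Angular frequency: ω = 2π·f = 2π·60 = 377 rad/s.
Step 2 — Component impedances:
  Z1: Z = R = 4950 Ω
  Z2: Z = 1/(jωC) = -j/(ω·C) = 0 - j1.95e+05 Ω
  Z3: Z = R = 30 Ω
  Z4: Z = jωL = j·377·0.0315 = 0 + j11.88 Ω
Step 3 — Ladder network (open output): work backward from the far end, alternating series and parallel combinations. Z_in = 4980 + j11.87 Ω = 4980∠0.1° Ω.
Step 4 — Source phasor: V = 11.1∠30.0° V = 9.613 + j5.55 V.
Step 5 — Ohm's law: I = V / Z_total = (9.613 + j5.55) / (4980 + j11.87) = 0.001933 + j0.00111 A.
Step 6 — Convert to polar: |I| = 0.002229 A, ∠I = 29.9°.

I = 0.002229∠29.9° A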